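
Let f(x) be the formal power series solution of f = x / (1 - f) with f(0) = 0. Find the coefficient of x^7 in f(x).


Apply Lagrange inversion: f = x * phi(f) with phi(t) = 1/(1 - t), so
[x^n] f = (1/n) [t^(n-1)] phi(t)^n = (1/n) [t^(n-1)] (1 - t)^(-n) = (1/n) C(2n - 2, n - 1) = C_{n-1}.
For n = 7: C_6 = C(12, 6) / 7 = 924/7 = 132 = 132.

132


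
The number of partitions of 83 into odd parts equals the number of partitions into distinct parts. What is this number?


Computing partitions of 83 into odd parts (1, 3, 5, ...):
Using the generating function prod_{k>=0} 1/(1-x^(2k+1)),
the count is 101698

101698


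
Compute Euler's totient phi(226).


phi(n) counts integers in [1, n] coprime to n. Using the multiplicative formula phi(n) = n * prod_{p | n} (1 - 1/p):
226 = 2 * 113, so
phi(226) = 226 * (1 - 1/2) * (1 - 1/113) = 112.

112


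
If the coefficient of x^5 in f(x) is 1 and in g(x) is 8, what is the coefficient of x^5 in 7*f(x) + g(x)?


Scalar multiplication scales coefficients: 7 * 1 = 7.
Then add the g coefficient: 7 + 8
= 15

15


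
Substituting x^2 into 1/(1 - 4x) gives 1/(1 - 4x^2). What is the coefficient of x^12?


The coefficient of x^(2m) in 1/(1 - 4x^2) is 4^m.
With n = 12 = 2*6, the coefficient is 4^6 = 4096.

4096


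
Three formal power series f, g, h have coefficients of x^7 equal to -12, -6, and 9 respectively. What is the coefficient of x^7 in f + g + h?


Series addition is componentwise:
-12 + -6 + 9
= -9

-9


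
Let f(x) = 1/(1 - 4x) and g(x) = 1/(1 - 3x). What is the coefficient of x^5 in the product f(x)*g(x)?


The coefficient of x^n in f*g is the Cauchy product: sum_{k=0}^{n} a^k * b^(n-k).
With a=4, b=3, n=5:
sum_{k=0}^{5} 4^k * 3^(5-k)
= 3367

3367


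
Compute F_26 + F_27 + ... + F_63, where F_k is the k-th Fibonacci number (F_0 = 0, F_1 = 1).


Use the identity sum_{k=0}^{N} F_k = F_{N+2} - 1 (which follows from F_{k+2} - F_{k+1} = F_k). Then
sum_{k=26}^{63} F_k = (F_{65} - 1) - (F_{27} - 1) = F_{65} - F_{27}.
Computing: F_{65} = 17167680177565, F_{27} = 196418, so
Sum = 17167680177565 - 196418 = 17167679981147.

17167679981147


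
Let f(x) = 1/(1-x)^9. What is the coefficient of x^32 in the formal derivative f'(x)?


Differentiate: d/dx [ 1/(1-x)^r ] = r / (1-x)^(r+1).
Here r = 9, so f'(x) = 9 / (1-x)^10.
The expansion of 1/(1-x)^(r+1) has coefficient of x^n equal to C(n+r, r).
So the coefficient of x^32 in f'(x) is
9 * C(41, 9) = 9 * 350343565 = 3153092085

3153092085


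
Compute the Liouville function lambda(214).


The Liouville function is lambda(k) = (-1)^Omega(k), where Omega(k) counts the prime factors of k with multiplicity.
Factoring: 214 = 2 * 107, so Omega(214) = 2.
lambda(214) = (-1)^2 = 1.

1


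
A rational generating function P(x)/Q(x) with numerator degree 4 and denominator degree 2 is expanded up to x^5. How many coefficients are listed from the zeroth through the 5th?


Expanding up to x^5 gives the coefficients for x^0, x^1, ..., x^5.
That is 5 + 1 = 6 coefficients in total.

6


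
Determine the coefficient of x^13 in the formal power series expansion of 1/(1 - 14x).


The geometric series identity gives 1/(1 - c x) = sum_{k>=0} c^k x^k, so the coefficient of x^k is c^k.
Here c = 14 and k = 13.
Computing: 14^13 = 793714773254144

793714773254144


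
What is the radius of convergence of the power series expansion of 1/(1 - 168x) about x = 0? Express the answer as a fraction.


Expanding 1/(1 - 168x) = sum_{k>=0} 168^k x^k, the series converges when |168x| < 1, i.e., |x| < 1/168.
So the radius of convergence is 1/168 = 1/168.

1/168


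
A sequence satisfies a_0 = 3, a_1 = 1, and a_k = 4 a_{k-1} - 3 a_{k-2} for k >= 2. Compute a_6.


The characteristic equation is t^2 - 4 t + 3 = 0, with roots r_1 = 3 and r_2 = 1 (so c_1 = r_1 + r_2, c_2 = -r_1 r_2 as required).
One can use the closed form a_n = A r_1^n + B r_2^n, but direct iteration is more reliable:
a_0 = 3, a_1 = 1, a_2 = -5, a_3 = -23, a_4 = -77, a_5 = -239, a_6 = -725.
So a_6 = -725.

-725


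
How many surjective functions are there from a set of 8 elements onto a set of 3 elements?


By inclusion-exclusion on which target elements are missed, the number of surjections from an n-set onto a k-set is
surj(n, k) = sum_{j=0}^{k} (-1)^j C(k, j) (k - j)^n.
Equivalently surj(n, k) = k! * S(n, k), where S(n, k) is the Stirling number of the second kind.
For n = 8, k = 3:
S(8, 3) = 966, so
surj = 3! * 966 = 6 * 966 = 5796.

5796


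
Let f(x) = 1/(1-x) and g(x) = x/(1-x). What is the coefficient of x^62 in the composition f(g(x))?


First simplify the composition: f(g(x)) = 1/(1 - x/(1-x)) = (1-x)/((1-x) - x) = (1-x)/(1-2x).
Now extract the coefficient. Write (1-x)/(1-2x) = 1/(1-2x) - x/(1-2x).
The coefficient of x^n in 1/(1-2x) is 2^n, and in x/(1-2x) is 2^(n-1) (for n >= 1).
So the coefficient of x^62 is 2^62 - 2^61 = 4611686018427387904 - 2305843009213693952 = 2305843009213693952.

2305843009213693952


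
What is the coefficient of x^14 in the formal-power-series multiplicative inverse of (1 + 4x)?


The inverse is 1/(1 + 4x). Apply the geometric identity 1/(1 - y) = sum_{k>=0} y^k with y = -4x:
1/(1 + 4x) = sum_{k>=0} (-4)^k x^k.
So the coefficient of x^14 is (-4)^14 = 268435456.

268435456


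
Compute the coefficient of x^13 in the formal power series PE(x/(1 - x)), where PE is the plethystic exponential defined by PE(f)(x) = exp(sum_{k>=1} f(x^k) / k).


For f(x) = x/(1 - x) we have
sum_{k>=1} f(x^k) / k = sum_{k>=1} (1/k) * x^k / (1 - x^k) = sum_{k, m >= 1} x^(k m) / k,
which after exponentiating simplifies to
PE(x/(1 - x)) = prod_{k>=1} 1 / (1 - x^k).
This is the generating function for the partition function p(n), so the coefficient of x^13 is p(13).
Computing p(13) by dynamic programming over parts 1, 2, ..., 13: p(13) = 101.

101


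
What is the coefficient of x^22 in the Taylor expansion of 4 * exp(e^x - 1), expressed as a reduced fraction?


exp(e^x - 1) = sum_{k>=0} Bell_k x^k / k!, where Bell_k is the k-th Bell number.
So the coefficient of x^22 is 4 * Bell_22 / 22!.
Computing: Bell_22 = 4506715738447323 and 22! = 1124000727777607680000, giving
4 * 4506715738447323/1124000727777607680000 = 88366975263673/5509807489105920000.

88366975263673/5509807489105920000


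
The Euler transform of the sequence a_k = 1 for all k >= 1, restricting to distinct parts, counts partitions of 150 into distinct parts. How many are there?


Partitions of 150 into distinct parts can be computed via generating function.
Product (1+x)(1+x^2)(1+x^3)...
The coefficient of x^150 = 19406016

19406016


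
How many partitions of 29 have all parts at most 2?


Using the generating function (1-x)^(-1)(1-x^2)^(-1),
the coefficient of x^29 counts these restricted partitions.
Result = 15

15


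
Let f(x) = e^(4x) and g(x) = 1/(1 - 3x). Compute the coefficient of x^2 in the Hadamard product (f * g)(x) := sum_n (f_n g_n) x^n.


Expanding: f_k = 4^k/k! (from e^(4x)) and g_k = 3^k (from 1/(1 - 3x)). So the Hadamard coefficient (f * g)_k = 4^k 3^k / k! = (12)^k / k!.
For k = 2: 12^2/2! = 144/2 = 72.

72


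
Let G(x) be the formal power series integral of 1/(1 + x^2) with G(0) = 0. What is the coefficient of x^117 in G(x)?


1/(1 + x^2) = sum_{j>=0} (-1)^j x^(2j). Integrating termwise with G(0) = 0:
G(x) = sum_{j>=0} (-1)^j x^(2j+1) / (2j+1) = arctan(x).
Only odd powers are nonzero. For x^117 write 117 = 2*58 + 1, giving
(-1)^58 / 117 = 1/117 = 1/117.

1/117


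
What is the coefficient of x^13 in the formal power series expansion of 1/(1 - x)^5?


The expansion 1/(1 - x)^r = sum_{k>=0} C(k + r - 1, r - 1) x^k follows from the multiset / negative-binomial theorem (or from repeated differentiation of the geometric series).
For r = 5 and k = 13:
C(17, 4) = 355687428096000 / (24 * 6227020800) = 2380.

2380


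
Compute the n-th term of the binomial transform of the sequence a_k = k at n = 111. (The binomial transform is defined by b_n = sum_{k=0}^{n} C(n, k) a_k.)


With a_k = k, b_n = sum_{k=0}^{n} C(n, k) k. Using k * C(n, k) = n * C(n-1, k-1) gives b_n = n * sum_{k>=1} C(n-1, k-1) = n * 2^(n-1).
For n = 111: 111 * 2^110 = 111 * 1298074214633706907132624082305024 = 144086237824341466691721273135857664.

144086237824341466691721273135857664


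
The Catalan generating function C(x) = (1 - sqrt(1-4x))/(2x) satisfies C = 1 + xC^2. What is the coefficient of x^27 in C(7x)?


Substituting x -> 7x scales the n-th coefficient by 7^n, so [x^27] C(7x) = 7^27 * C_27.
C_27 = C(2*27, 27)/(28) = 1946939425648112/28 = 69533550916004.
So 7^27 * 69533550916004 = 65712362363534280139543 * 69533550916004 = 4569213894215715819243774912591946172.

4569213894215715819243774912591946172


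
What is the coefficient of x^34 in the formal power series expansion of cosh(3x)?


The Maclaurin series is cosh(t) = sum_{m>=0} t^(2m) / (2m)!, so substituting t = 3x, only even powers of x are nonzero, with coefficient of x^(2m) equal to 3^(2m) / (2m)!.
For x^34 the coefficient is 3^34/34! = 16677181699666569/295232799039604140847618609643520000000 = 1162261467/20575281381334769320591360000000.

1162261467/20575281381334769320591360000000


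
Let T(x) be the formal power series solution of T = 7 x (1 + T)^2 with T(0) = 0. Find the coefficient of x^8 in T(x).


Apply the Lagrange inversion formula: if T = 7 x * phi(T) with phi(t) = (1 + t)^2, then [x^n] T = 7^n * (1/n) [t^(n-1)] phi(t)^n = 7^n * (1/n) [t^(n-1)] (1 + t)^(2n) = 7^n * (1/n) C(2n, n-1).
Using the identity C(2n, n-1) = C(2n, n) * n / (n+1), the unscaled factor equals C(2n, n) / (n+1) = C_n, the n-th Catalan number.
For n = 8: C_8 = C(16, 8) / 9 = 12870/9 = 1430.
With the 7^8 = 5764801 factor, the coefficient is 5764801 * 1430 = 8243665430.

8243665430


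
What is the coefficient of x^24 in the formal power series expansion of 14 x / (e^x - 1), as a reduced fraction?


The exponential generating function for Bernoulli numbers is
x / (e^x - 1) = sum_{k>=0} B_k x^k / k!.
So the coefficient of x^24 in 14 x / (e^x - 1) is 14 B_24 / 24!.
Computing: B_24 = -236364091/2730, 24! = 620448401733239439360000, giving
14 * -236364091/2730 / 620448401733239439360000 = -236364091/120987438337981690675200000.

-236364091/120987438337981690675200000


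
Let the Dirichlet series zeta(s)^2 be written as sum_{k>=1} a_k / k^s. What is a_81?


The Dirichlet convolution of the constant function 1 with itself gives (1 * 1)(k) = sum_{d | k} 1 = d(k), the number of positive divisors of k.
Since zeta(s) = sum_{k>=1} 1/k^s, we have zeta(s)^2 = sum_{k>=1} d(k)/k^s, so a_k = d(k).
For k = 81: the divisors are 1, 3, 9, 27, 81.
Count = 5.

5


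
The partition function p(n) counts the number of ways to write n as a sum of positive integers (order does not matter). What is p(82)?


Using the generating function prod_{k>=1} 1/(1-x^k), we compute p(82).
By dynamic programming over parts 1 through 82:
p(82) = 20506255

20506255


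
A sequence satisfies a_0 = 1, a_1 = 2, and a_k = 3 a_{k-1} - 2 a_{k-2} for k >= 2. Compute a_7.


The characteristic equation is t^2 - 3 t + 2 = 0, with roots r_1 = 2 and r_2 = 1 (so c_1 = r_1 + r_2, c_2 = -r_1 r_2 as required).
One can use the closed form a_n = A r_1^n + B r_2^n, but direct iteration is more reliable:
a_0 = 1, a_1 = 2, a_2 = 4, a_3 = 8, a_4 = 16, a_5 = 32, a_6 = 64, a_7 = 128.
So a_7 = 128.

128


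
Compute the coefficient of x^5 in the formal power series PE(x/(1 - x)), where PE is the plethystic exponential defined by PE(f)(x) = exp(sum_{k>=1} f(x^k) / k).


For f(x) = x/(1 - x) we have
sum_{k>=1} f(x^k) / k = sum_{k>=1} (1/k) * x^k / (1 - x^k) = sum_{k, m >= 1} x^(k m) / k,
which after exponentiating simplifies to
PE(x/(1 - x)) = prod_{k>=1} 1 / (1 - x^k).
This is the generating function for the partition function p(n), so the coefficient of x^5 is p(5).
Computing p(5) by dynamic programming over parts 1, 2, ..., 5: p(5) = 7.

7


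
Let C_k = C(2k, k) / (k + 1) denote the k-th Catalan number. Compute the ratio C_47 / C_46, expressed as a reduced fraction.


Using C_k = (2k)! / (k! (k+1)!), the ratio C_{k+1}/C_k simplifies to
C_{k+1}/C_k = [(2k+2)! / ((k+1)! (k+2)!)] * [k! (k+1)! / (2k)!]
 = (2k+2)(2k+1) / ((k+1)(k+2)) = 2(2k+1) / (k+2).
For k = 46: 2(2*46 + 1) / (46 + 2) = 186/48 = 31/8.

31/8


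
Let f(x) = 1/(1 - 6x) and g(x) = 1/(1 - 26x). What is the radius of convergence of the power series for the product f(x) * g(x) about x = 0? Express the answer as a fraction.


The radius of 1/(1 - 6x) is 1/6 (nearest singularity at x = 1/6), and the radius of 1/(1 - 26x) is 1/26.
The product f(x)*g(x) = 1/((1 - 6x)(1 - 26x)) has singularities at both 1/6 and 1/26, so its radius of convergence is the distance to the nearest one:
min(1/6, 1/26) = 1/26.

1/26


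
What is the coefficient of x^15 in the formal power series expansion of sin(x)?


The Maclaurin series is sin(t) = sum_{k>=0} (-1)^k t^(2k+1) / (2k+1)!, so substituting t = x, only odd powers of x are nonzero, with coefficient of x^(2k+1) equal to (-1)^k / (2k+1)!.
Write 15 = 2*7 + 1, giving the coefficient (-1)^7 / 15! = -1/1307674368000 = -1/1307674368000.

-1/1307674368000


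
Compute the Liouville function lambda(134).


The Liouville function is lambda(k) = (-1)^Omega(k), where Omega(k) counts the prime factors of k with multiplicity.
Factoring: 134 = 2 * 67, so Omega(134) = 2.
lambda(134) = (-1)^2 = 1.

1


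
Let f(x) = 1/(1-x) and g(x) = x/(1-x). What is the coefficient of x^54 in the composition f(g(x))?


First simplify the composition: f(g(x)) = 1/(1 - x/(1-x)) = (1-x)/((1-x) - x) = (1-x)/(1-2x).
Now extract the coefficient. Write (1-x)/(1-2x) = 1/(1-2x) - x/(1-2x).
The coefficient of x^n in 1/(1-2x) is 2^n, and in x/(1-2x) is 2^(n-1) (for n >= 1).
So the coefficient of x^54 is 2^54 - 2^53 = 18014398509481984 - 9007199254740992 = 9007199254740992.

9007199254740992


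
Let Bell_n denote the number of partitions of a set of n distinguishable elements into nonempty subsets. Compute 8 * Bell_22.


Bell_22 can be computed from the Bell triangle or from Dobinski's identity Bell_n = (1/e) * sum_{k>=0} k^n / k!.
Computing Bell_22 = 4506715738447323.
Then 8 * 4506715738447323 = 36053725907578584.

36053725907578584


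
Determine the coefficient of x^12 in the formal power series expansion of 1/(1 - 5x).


The geometric series identity gives 1/(1 - c x) = sum_{k>=0} c^k x^k, so the coefficient of x^k is c^k.
Here c = 5 and k = 12.
Computing: 5^12 = 244140625

244140625


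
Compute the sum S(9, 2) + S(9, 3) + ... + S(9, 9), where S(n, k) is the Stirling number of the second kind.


By definition, S(n, k) counts partitions of an n-set into exactly k nonempty blocks.
Computing row n = 9 for k = 2..9:
S(9, k): 255, 3025, 7770, 6951, 2646, 462, 36, 1
Sum = 21146.

21146


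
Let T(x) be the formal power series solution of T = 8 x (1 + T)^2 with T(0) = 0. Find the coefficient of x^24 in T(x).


Apply the Lagrange inversion formula: if T = 8 x * phi(T) with phi(t) = (1 + t)^2, then [x^n] T = 8^n * (1/n) [t^(n-1)] phi(t)^n = 8^n * (1/n) [t^(n-1)] (1 + t)^(2n) = 8^n * (1/n) C(2n, n-1).
Using the identity C(2n, n-1) = C(2n, n) * n / (n+1), the unscaled factor equals C(2n, n) / (n+1) = C_n, the n-th Catalan number.
For n = 24: C_24 = C(48, 24) / 25 = 32247603683100/25 = 1289904147324.
With the 8^24 = 4722366482869645213696 factor, the coefficient is 4722366482869645213696 * 1289904147324 = 6091400111437406562014936646549504.

6091400111437406562014936646549504


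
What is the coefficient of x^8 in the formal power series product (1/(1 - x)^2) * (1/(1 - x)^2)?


Combine the factors: (1/(1 - x)^2) * (1/(1 - x)^2) = 1/(1 - x)^4.
Then use 1/(1 - x)^r = sum_{k>=0} C(k + r - 1, r - 1) x^k with r = 4 and k = 8:
C(11, 3) = 165.

165


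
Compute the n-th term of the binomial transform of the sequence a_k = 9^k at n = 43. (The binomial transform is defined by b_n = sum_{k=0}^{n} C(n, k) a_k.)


With a_k = 9^k, b_n = sum_{k=0}^{n} C(n, k) 9^k = (1 + 9)^n by the binomial theorem.
For n = 43: (1 + 9)^43 = 10^43 = 10000000000000000000000000000000000000000000.

10000000000000000000000000000000000000000000


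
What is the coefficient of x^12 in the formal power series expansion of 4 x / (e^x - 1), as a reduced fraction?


The exponential generating function for Bernoulli numbers is
x / (e^x - 1) = sum_{k>=0} B_k x^k / k!.
So the coefficient of x^12 in 4 x / (e^x - 1) is 4 B_12 / 12!.
Computing: B_12 = -691/2730, 12! = 479001600, giving
4 * -691/2730 / 479001600 = -691/326918592000.

-691/326918592000


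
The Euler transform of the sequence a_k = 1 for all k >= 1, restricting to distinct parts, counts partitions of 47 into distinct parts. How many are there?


Partitions of 47 into distinct parts can be computed via generating function.
Product (1+x)(1+x^2)(1+x^3)...
The coefficient of x^47 = 2590

2590


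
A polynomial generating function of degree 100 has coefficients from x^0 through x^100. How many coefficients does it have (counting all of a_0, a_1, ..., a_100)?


A polynomial of degree 100 takes the form a_0 + a_1 x + ... + a_100 x^100.
The number of coefficients is 100 + 1 = 101.

101


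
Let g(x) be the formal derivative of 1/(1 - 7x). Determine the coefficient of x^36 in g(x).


Differentiate termwise: d/dx sum_{k>=0} 7^k x^k = sum_{k>=1} k 7^k x^(k-1) = sum_{j>=0} (j+1) 7^(j+1) x^j.
Equivalently, d/dx [1/(1 - 7x)] = 7/(1 - 7x)^2.
For j = 36: 37 * 7^37 = 37 * 18562115921017574302453163671207 = 686798289077650249190767055834659.

686798289077650249190767055834659


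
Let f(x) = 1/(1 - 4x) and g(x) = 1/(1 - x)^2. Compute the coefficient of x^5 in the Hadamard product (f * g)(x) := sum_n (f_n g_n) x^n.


f has coefficients f_k = 4^k. For g = 1/(1 - x)^2 the coefficient is g_k = C(k + 1, 1) = k + 1. The Hadamard coefficient is (f * g)_k = 4^k * (k + 1).
For k = 5: 4^5 * 6 = 1024 * 6 = 6144.

6144


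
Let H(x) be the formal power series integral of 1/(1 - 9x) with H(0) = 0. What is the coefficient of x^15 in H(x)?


1/(1 - 9x) = sum_{k>=0} 9^k x^k. Integrating termwise with H(0) = 0:
H(x) = sum_{k>=0} 9^k x^(k+1) / (k+1) = sum_{m>=1} 9^(m-1) x^m / m.
For m = 15: 9^14/15 = 22876792454961/15 = 7625597484987/5.

7625597484987/5


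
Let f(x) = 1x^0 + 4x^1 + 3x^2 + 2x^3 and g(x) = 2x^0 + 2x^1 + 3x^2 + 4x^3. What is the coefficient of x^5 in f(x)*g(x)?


Cauchy product at x^5:
3*4 + 2*3
= 18

18


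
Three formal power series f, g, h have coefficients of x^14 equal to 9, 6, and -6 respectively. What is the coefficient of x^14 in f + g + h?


Series addition is componentwise:
9 + 6 + -6
= 9

9


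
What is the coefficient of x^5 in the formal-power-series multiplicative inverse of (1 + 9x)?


The inverse is 1/(1 + 9x). Apply the geometric identity 1/(1 - y) = sum_{k>=0} y^k with y = -9x:
1/(1 + 9x) = sum_{k>=0} (-9)^k x^k.
So the coefficient of x^5 is (-9)^5 = -59049.

-59049


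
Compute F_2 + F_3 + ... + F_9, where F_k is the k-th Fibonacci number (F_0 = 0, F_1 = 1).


Use the identity sum_{k=0}^{N} F_k = F_{N+2} - 1 (which follows from F_{k+2} - F_{k+1} = F_k). Then
sum_{k=2}^{9} F_k = (F_{11} - 1) - (F_{3} - 1) = F_{11} - F_{3}.
Computing: F_{11} = 89, F_{3} = 2, so
Sum = 89 - 2 = 87.

87


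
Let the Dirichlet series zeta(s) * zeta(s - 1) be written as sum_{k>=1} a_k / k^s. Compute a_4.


Convolution gives a_k = sum_{d | k} d * 1 = sum_{d | k} d = sigma(k), the sum of positive divisors of k.
For k = 4, the divisors are 1, 2, 4, so
sigma(4) = 1 + 2 + 4 = 7.

7


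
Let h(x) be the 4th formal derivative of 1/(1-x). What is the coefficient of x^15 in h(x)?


Differentiating 4 times: d^4/dx^4 [1/(1-x)] = 4!/(1-x)^5.
The expansion 1/(1-x)^5 = sum_{k>=0} C(k+4, 4) x^k, so the coefficient of x^n in 4!/(1-x)^5 is 4! * C(n+4, 4).
For n = 15: 24 * C(19, 4) = 24 * 3876 = 93024

93024


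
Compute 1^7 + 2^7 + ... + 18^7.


This power sum has a closed form given by Faulhaber's formula
sum_{k=1}^{m} k^p = (1 / (p + 1)) * sum_{j=0}^{p} C(p + 1, j) B_j m^(p + 1 - j),
but for small m direct computation is fastest:
1 + 128 + 2187 + 16384 + 78125 + 279936 + 823543 + 2097152 + 4782969 + 10000000 + 19487171 + 35831808 + 62748517 + 105413504 + 170859375 + 268435456 + 410338673 + 612220032 = 1703414961.

1703414961


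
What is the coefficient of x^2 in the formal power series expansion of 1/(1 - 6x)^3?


The general identity 1/(1 - c x)^r = sum_{k>=0} c^k C(k + r - 1, r - 1) x^k follows by substituting y = c x into 1/(1 - y)^r = sum_{k>=0} C(k + r - 1, r - 1) y^k.
For c = 6, r = 3, k = 2:
6^2 * C(4, 2) = 36 * 6 = 216.

216


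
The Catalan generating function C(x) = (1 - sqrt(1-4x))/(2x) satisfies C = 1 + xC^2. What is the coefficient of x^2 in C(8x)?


Substituting x -> 8x scales the n-th coefficient by 8^n, so [x^2] C(8x) = 8^2 * C_2.
C_2 = C(2*2, 2)/(3) = 6/3 = 2.
So 8^2 * 2 = 64 * 2 = 128.

128


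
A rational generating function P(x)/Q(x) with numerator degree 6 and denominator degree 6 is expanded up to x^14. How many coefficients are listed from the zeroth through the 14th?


Expanding up to x^14 gives the coefficients for x^0, x^1, ..., x^14.
That is 14 + 1 = 15 coefficients in total.

15


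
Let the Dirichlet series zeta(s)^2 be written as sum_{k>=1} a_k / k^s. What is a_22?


The Dirichlet convolution of the constant function 1 with itself gives (1 * 1)(k) = sum_{d | k} 1 = d(k), the number of positive divisors of k.
Since zeta(s) = sum_{k>=1} 1/k^s, we have zeta(s)^2 = sum_{k>=1} d(k)/k^s, so a_k = d(k).
For k = 22: the divisors are 1, 2, 11, 22.
Count = 4.

4


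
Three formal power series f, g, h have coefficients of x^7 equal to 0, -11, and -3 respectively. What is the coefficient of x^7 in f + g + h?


Series addition is componentwise:
0 + -11 + -3
= -14

-14


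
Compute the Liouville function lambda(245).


The Liouville function is lambda(k) = (-1)^Omega(k), where Omega(k) counts the prime factors of k with multiplicity.
Factoring: 245 = 5 * 7 * 7, so Omega(245) = 3.
lambda(245) = (-1)^3 = -1.

-1


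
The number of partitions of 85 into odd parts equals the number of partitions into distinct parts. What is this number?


Computing partitions of 85 into odd parts (1, 3, 5, ...):
Using the generating function prod_{k>=0} 1/(1-x^(2k+1)),
the count is 121792

121792


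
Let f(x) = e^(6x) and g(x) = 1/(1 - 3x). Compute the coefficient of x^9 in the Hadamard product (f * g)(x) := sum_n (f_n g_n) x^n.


Expanding: f_k = 6^k/k! (from e^(6x)) and g_k = 3^k (from 1/(1 - 3x)). So the Hadamard coefficient (f * g)_k = 6^k 3^k / k! = (18)^k / k!.
For k = 9: 18^9/9! = 198359290368/362880 = 19131876/35.

19131876/35


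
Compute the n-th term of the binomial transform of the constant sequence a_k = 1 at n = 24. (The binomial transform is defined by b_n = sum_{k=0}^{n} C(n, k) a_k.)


With a_k = 1 for all k, b_n = sum_{k=0}^{n} C(n, k) = 2^n by the binomial theorem.
For n = 24: 2^24 = 16777216.

16777216


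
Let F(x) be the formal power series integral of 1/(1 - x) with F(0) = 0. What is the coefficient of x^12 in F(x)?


1/(1 - x) = sum_{k>=0} x^k. Integrating termwise and using F(0) = 0 gives
F(x) = sum_{k>=0} x^(k+1) / (k+1) = sum_{m>=1} x^m / m = -ln(1 - x).
So the coefficient of x^12 is 1/12 = 1/12.

1/12


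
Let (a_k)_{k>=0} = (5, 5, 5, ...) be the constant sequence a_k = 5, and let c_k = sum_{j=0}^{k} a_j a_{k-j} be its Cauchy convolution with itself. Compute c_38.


Since a_j = 5 for all j >= 0, the convolution sum becomes
c_k = sum_{j=0}^{k} 5 * 5 = 25 * (k + 1).
Equivalently, the generating function of (a_k) is 5/(1 - x) and its square is 25/(1 - x)^2 = sum_{k>=0} 25(k + 1) x^k.
For k = 38: 25 * 39 = 975.

975


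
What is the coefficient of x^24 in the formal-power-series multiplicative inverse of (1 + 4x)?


The inverse is 1/(1 + 4x). Apply the geometric identity 1/(1 - y) = sum_{k>=0} y^k with y = -4x:
1/(1 + 4x) = sum_{k>=0} (-4)^k x^k.
So the coefficient of x^24 is (-4)^24 = 281474976710656.

281474976710656


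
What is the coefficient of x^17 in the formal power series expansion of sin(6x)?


The Maclaurin series is sin(t) = sum_{k>=0} (-1)^k t^(2k+1) / (2k+1)!, so substituting t = 6x, only odd powers of x are nonzero, with coefficient of x^(2k+1) equal to (-1)^k 6^(2k+1) / (2k+1)!.
Write 17 = 2*8 + 1, giving the coefficient (-1)^8 * 6^17 / 17! = 16926659444736/355687428096000 = 708588/14889875.

708588/14889875


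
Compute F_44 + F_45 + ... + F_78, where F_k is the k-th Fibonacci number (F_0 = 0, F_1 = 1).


Use the identity sum_{k=0}^{N} F_k = F_{N+2} - 1 (which follows from F_{k+2} - F_{k+1} = F_k). Then
sum_{k=44}^{78} F_k = (F_{80} - 1) - (F_{45} - 1) = F_{80} - F_{45}.
Computing: F_{80} = 23416728348467685, F_{45} = 1134903170, so
Sum = 23416728348467685 - 1134903170 = 23416727213564515.

23416727213564515


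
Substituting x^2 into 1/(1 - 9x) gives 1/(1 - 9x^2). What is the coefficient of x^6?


The coefficient of x^(2m) in 1/(1 - 9x^2) is 9^m.
With n = 6 = 2*3, the coefficient is 9^3 = 729.

729


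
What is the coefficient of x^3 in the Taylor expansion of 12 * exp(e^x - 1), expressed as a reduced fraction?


exp(e^x - 1) = sum_{k>=0} Bell_k x^k / k!, where Bell_k is the k-th Bell number.
So the coefficient of x^3 is 12 * Bell_3 / 3!.
Computing: Bell_3 = 5 and 3! = 6, giving
12 * 5/6 = 10.

10


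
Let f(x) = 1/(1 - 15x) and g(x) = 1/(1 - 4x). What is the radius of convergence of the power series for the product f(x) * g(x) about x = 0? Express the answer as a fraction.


The radius of 1/(1 - 15x) is 1/15 (nearest singularity at x = 1/15), and the radius of 1/(1 - 4x) is 1/4.
The product f(x)*g(x) = 1/((1 - 15x)(1 - 4x)) has singularities at both 1/15 and 1/4, so its radius of convergence is the distance to the nearest one:
min(1/15, 1/4) = 1/15.

1/15


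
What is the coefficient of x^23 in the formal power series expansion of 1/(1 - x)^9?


The negative binomial / multiset identity is
1/(1 - x)^r = sum_{k>=0} C(k + r - 1, r - 1) x^k.
Here r = 9 and k = 23, so the coefficient is
C(23 + 8, 8) = C(31, 8)
= 7888725

7888725


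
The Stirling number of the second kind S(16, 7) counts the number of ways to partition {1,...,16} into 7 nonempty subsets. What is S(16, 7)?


Using the explicit formula S(n,k) = (1/k!) sum_{j=0}^{k} (-1)^(k-j) C(k,j) j^n:
S(16, 7) = 3281882604
Equivalently, S(n,k) is n! times the coefficient of x^n in the EGF (e^x - 1)^k / k!.

3281882604


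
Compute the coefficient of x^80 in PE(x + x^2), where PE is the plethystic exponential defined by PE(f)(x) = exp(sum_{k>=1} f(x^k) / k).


With f(x) = x + x^2, the exponent is sum_{k>=1} (x^k + x^(2k)) / k = -ln(1 - x) - ln(1 - x^2). Exponentiating:
PE(x + x^2) = 1 / ((1 - x)(1 - x^2)).
This is the generating function for partitions of n into parts of size 1 or 2. The number of 2's can be any j in 0..40, and the rest are 1's, so
[x^80] = floor(80/2) + 1 = 41.

41


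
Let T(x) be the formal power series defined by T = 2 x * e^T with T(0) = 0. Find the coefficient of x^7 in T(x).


Apply the Lagrange inversion formula: if T = 2 x * phi(T) with phi(t) = e^t, then
[x^n] T = 2^n * (1/n) [t^(n-1)] phi(t)^n = 2^n * (1/n) [t^(n-1)] e^(n t) = 2^n * (1/n) * n^(n-1) / (n-1)! = 2^n * n^(n-1) / n!.
When c = 1 this is the Cayley count of rooted labeled trees on n vertices, divided by n!.
For n = 7: 2^7 * 7^6 / 7! = 128 * 117649/5040 = 134456/45.

134456/45


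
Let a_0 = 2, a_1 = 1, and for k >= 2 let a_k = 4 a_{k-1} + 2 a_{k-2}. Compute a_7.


Iterating the recurrence forward:
a_0 = 2
a_1 = 1
a_2 = 4*1 + 2*2 = 8
a_3 = 4*8 + 2*1 = 34
a_4 = 4*34 + 2*8 = 152
a_5 = 4*152 + 2*34 = 676
a_6 = 4*676 + 2*152 = 3008
a_7 = 4*3008 + 2*676 = 13384
So a_7 = 13384.

13384


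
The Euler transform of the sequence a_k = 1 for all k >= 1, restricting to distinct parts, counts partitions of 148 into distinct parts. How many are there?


Partitions of 148 into distinct parts can be computed via generating function.
Product (1+x)(1+x^2)(1+x^3)...
The coefficient of x^148 = 16893952

16893952


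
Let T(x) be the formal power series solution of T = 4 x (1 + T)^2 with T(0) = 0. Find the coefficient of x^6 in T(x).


Apply the Lagrange inversion formula: if T = 4 x * phi(T) with phi(t) = (1 + t)^2, then [x^n] T = 4^n * (1/n) [t^(n-1)] phi(t)^n = 4^n * (1/n) [t^(n-1)] (1 + t)^(2n) = 4^n * (1/n) C(2n, n-1).
Using the identity C(2n, n-1) = C(2n, n) * n / (n+1), the unscaled factor equals C(2n, n) / (n+1) = C_n, the n-th Catalan number.
For n = 6: C_6 = C(12, 6) / 7 = 924/7 = 132.
With the 4^6 = 4096 factor, the coefficient is 4096 * 132 = 540672.

540672


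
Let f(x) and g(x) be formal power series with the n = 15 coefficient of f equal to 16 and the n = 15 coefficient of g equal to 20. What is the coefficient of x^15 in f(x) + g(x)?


Addition of formal power series is termwise.
The coefficient of x^15 in f + g = 16 + 20
= 36

36


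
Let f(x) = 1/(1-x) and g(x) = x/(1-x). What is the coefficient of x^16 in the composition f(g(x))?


First simplify the composition: f(g(x)) = 1/(1 - x/(1-x)) = (1-x)/((1-x) - x) = (1-x)/(1-2x).
Now extract the coefficient. Write (1-x)/(1-2x) = 1/(1-2x) - x/(1-2x).
The coefficient of x^n in 1/(1-2x) is 2^n, and in x/(1-2x) is 2^(n-1) (for n >= 1).
So the coefficient of x^16 is 2^16 - 2^15 = 65536 - 32768 = 32768.

32768


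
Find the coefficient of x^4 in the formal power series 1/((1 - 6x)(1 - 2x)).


By partial fractions or Cauchy convolution:
The coefficient equals sum_{k=0}^{4} 6^k * 2^(4-k).
= 1936

1936


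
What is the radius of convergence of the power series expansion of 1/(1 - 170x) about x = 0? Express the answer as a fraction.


Expanding 1/(1 - 170x) = sum_{k>=0} 170^k x^k, the series converges when |170x| < 1, i.e., |x| < 1/170.
So the radius of convergence is 1/170 = 1/170.

1/170


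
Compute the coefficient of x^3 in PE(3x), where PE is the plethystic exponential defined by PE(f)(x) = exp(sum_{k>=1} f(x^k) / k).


With f(x) = 3x, the exponent is sum_{k>=1} 3 x^k / k = 3 * (-ln(1 - x)). Exponentiating:
PE(3x) = exp(-3 ln(1 - x)) = 1/(1 - x)^3.
By the negative binomial expansion, [x^n] 1/(1 - x)^3 = C(n + 2, 2).
For n = 3: C(5, 2) = 10.

10


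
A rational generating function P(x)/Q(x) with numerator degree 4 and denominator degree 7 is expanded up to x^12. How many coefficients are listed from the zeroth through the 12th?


Expanding up to x^12 gives the coefficients for x^0, x^1, ..., x^12.
That is 12 + 1 = 13 coefficients in total.

13


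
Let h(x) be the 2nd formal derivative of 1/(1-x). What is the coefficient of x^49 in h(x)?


Differentiating 2 times: d^2/dx^2 [1/(1-x)] = 2!/(1-x)^3.
The expansion 1/(1-x)^3 = sum_{k>=0} C(k+2, 2) x^k, so the coefficient of x^n in 2!/(1-x)^3 is 2! * C(n+2, 2).
For n = 49: 2 * C(51, 2) = 2 * 1275 = 2550

2550


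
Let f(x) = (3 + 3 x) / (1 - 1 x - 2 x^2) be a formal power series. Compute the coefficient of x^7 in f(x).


Write f(x) = sum_{k>=0} a_k x^k. Multiplying both sides by 1 - 1 x - 2 x^2 gives
(1 - 1 x - 2 x^2) sum_{k>=0} a_k x^k = 3 + 3 x.
Matching coefficients:
 x^0: a_0 = 3
 x^1: a_1 - 1 a_0 = 3  =>  a_1 = 1*3 + 3 = 6
 x^k (k >= 2): a_k = 1 a_{k-1} + 2 a_{k-2}.
Iterating: a_2 = 12, a_3 = 24, a_4 = 48, a_5 = 96, a_6 = 192, a_7 = 384.
So the coefficient of x^7 is 384.

384


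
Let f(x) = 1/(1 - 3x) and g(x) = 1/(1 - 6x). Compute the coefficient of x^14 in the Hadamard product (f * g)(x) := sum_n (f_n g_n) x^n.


f has coefficients f_k = 3^k and g has coefficients g_k = 6^k, so the Hadamard product has coefficient (f*g)_k = 3^k * 6^k = 18^k.
For k = 14: 18^14 = 374813367582081024.

374813367582081024


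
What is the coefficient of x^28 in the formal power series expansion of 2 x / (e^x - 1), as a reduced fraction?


The exponential generating function for Bernoulli numbers is
x / (e^x - 1) = sum_{k>=0} B_k x^k / k!.
So the coefficient of x^28 in 2 x / (e^x - 1) is 2 B_28 / 28!.
Computing: B_28 = -23749461029/870, 28! = 304888344611713860501504000000, giving
2 * -23749461029/870 / 304888344611713860501504000000 = -3392780147/18946632843727932759736320000000.

-3392780147/18946632843727932759736320000000


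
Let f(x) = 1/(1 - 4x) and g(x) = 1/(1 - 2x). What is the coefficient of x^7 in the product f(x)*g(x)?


The coefficient of x^n in f*g is the Cauchy product: sum_{k=0}^{n} a^k * b^(n-k).
With a=4, b=2, n=7:
sum_{k=0}^{7} 4^k * 2^(7-k)
= 32640

32640


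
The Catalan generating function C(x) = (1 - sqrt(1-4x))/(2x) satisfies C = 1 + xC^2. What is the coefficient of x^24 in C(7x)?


Substituting x -> 7x scales the n-th coefficient by 7^n, so [x^24] C(7x) = 7^24 * C_24.
C_24 = C(2*24, 24)/(25) = 32247603683100/25 = 1289904147324.
So 7^24 * 1289904147324 = 191581231380566414401 * 1289904147324 = 247121424907231472112073939212924.

247121424907231472112073939212924


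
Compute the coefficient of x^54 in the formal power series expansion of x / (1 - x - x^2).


Let f(x) = sum_{k>=0} a_k x^k. Multiplying f(x) * (1 - x - x^2) = x and matching coefficients gives a_0 = 0, a_1 = 1, and a_k = a_{k-1} + a_{k-2} for k >= 2. These are the Fibonacci numbers F_k.
Iterating from F_0 = 0, F_1 = 1:
F_0=0, F_1=1, F_2=1, F_3=2, F_4=3, F_5=5, F_6=8, F_7=13, F_8=21, F_9=34, ...
F_54 = 86267571272.

86267571272


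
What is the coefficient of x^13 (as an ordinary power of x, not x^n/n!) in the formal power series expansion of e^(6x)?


The exponential series is e^y = sum_{k>=0} y^k / k!. Substituting y = 6x gives
e^(6x) = sum_{k>=0} 6^k x^k / k!.
So the coefficient of x^n is a^n/n! with a = 6, n = 13:
6^13 / 13! = 13060694016/6227020800 = 52488/25025

52488/25025


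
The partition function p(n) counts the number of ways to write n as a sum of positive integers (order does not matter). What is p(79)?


Using the generating function prod_{k>=1} 1/(1-x^k), we compute p(79).
By dynamic programming over parts 1 through 79:
p(79) = 13848650

13848650


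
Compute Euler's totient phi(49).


phi(n) counts integers in [1, n] coprime to n. Using the multiplicative formula phi(n) = n * prod_{p | n} (1 - 1/p):
49 = 7^2, so
phi(49) = 49 * (1 - 1/7) = 42.

42


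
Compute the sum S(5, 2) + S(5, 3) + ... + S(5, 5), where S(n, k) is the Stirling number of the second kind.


By definition, S(n, k) counts partitions of an n-set into exactly k nonempty blocks.
Computing row n = 5 for k = 2..5:
S(5, k): 15, 25, 10, 1
Sum = 51.

51


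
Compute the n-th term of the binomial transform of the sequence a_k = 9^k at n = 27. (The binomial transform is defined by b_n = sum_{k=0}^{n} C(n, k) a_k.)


With a_k = 9^k, b_n = sum_{k=0}^{n} C(n, k) 9^k = (1 + 9)^n by the binomial theorem.
For n = 27: (1 + 9)^27 = 10^27 = 1000000000000000000000000000.

1000000000000000000000000000


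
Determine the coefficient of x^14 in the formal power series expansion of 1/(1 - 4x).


The geometric series identity gives 1/(1 - c x) = sum_{k>=0} c^k x^k, so the coefficient of x^k is c^k.
Here c = 4 and k = 14.
Computing: 4^14 = 268435456

268435456


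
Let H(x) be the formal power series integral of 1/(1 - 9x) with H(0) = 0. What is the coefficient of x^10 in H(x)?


1/(1 - 9x) = sum_{k>=0} 9^k x^k. Integrating termwise with H(0) = 0:
H(x) = sum_{k>=0} 9^k x^(k+1) / (k+1) = sum_{m>=1} 9^(m-1) x^m / m.
For m = 10: 9^9/10 = 387420489/10 = 387420489/10.

387420489/10


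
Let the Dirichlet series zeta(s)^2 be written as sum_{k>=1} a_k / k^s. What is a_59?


The Dirichlet convolution of the constant function 1 with itself gives (1 * 1)(k) = sum_{d | k} 1 = d(k), the number of positive divisors of k.
Since zeta(s) = sum_{k>=1} 1/k^s, we have zeta(s)^2 = sum_{k>=1} d(k)/k^s, so a_k = d(k).
For k = 59: the divisors are 1, 59.
Count = 2.

2


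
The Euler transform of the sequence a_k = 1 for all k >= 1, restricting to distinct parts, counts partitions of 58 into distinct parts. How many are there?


Partitions of 58 into distinct parts can be computed via generating function.
Product (1+x)(1+x^2)(1+x^3)...
The coefficient of x^58 = 8808

8808


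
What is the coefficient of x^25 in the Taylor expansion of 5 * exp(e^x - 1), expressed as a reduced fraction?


exp(e^x - 1) = sum_{k>=0} Bell_k x^k / k!, where Bell_k is the k-th Bell number.
So the coefficient of x^25 is 5 * Bell_25 / 25!.
Computing: Bell_25 = 4638590332229999353 and 25! = 15511210043330985984000000, giving
5 * 4638590332229999353/15511210043330985984000000 = 356814640940769181/238634000666630553600000.

356814640940769181/238634000666630553600000


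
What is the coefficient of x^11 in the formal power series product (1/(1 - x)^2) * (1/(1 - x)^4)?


Combine the factors: (1/(1 - x)^2) * (1/(1 - x)^4) = 1/(1 - x)^6.
Then use 1/(1 - x)^r = sum_{k>=0} C(k + r - 1, r - 1) x^k with r = 6 and k = 11:
C(16, 5) = 4368.

4368


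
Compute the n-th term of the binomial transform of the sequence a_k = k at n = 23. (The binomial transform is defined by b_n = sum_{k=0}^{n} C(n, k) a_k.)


With a_k = k, b_n = sum_{k=0}^{n} C(n, k) k. Using k * C(n, k) = n * C(n-1, k-1) gives b_n = n * sum_{k>=1} C(n-1, k-1) = n * 2^(n-1).
For n = 23: 23 * 2^22 = 23 * 4194304 = 96468992.

96468992


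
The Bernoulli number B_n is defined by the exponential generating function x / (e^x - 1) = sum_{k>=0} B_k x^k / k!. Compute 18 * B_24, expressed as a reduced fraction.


Bernoulli numbers can also be computed recursively via B_0 = 1 and sum_{j=0}^{m} C(m+1, j) B_j = 0 for m >= 1. Odd-index Bernoulli numbers vanish for k >= 3.
Computing B_24 = -236364091/2730, so 18 * B_24 = 18 * -236364091/2730 = -709092273/455.

-709092273/455


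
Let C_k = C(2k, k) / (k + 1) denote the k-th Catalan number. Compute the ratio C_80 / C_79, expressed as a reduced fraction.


Using C_k = (2k)! / (k! (k+1)!), the ratio C_{k+1}/C_k simplifies to
C_{k+1}/C_k = [(2k+2)! / ((k+1)! (k+2)!)] * [k! (k+1)! / (2k)!]
 = (2k+2)(2k+1) / ((k+1)(k+2)) = 2(2k+1) / (k+2).
For k = 79: 2(2*79 + 1) / (79 + 2) = 318/81 = 106/27.

106/27


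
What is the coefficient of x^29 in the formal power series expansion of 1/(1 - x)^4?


The negative binomial / multiset identity is
1/(1 - x)^r = sum_{k>=0} C(k + r - 1, r - 1) x^k.
Here r = 4 and k = 29, so the coefficient is
C(29 + 3, 3) = C(32, 3)
= 4960

4960


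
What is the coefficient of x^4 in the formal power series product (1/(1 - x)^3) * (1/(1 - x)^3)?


Combine the factors: (1/(1 - x)^3) * (1/(1 - x)^3) = 1/(1 - x)^6.
Then use 1/(1 - x)^r = sum_{k>=0} C(k + r - 1, r - 1) x^k with r = 6 and k = 4:
C(9, 5) = 126.

126


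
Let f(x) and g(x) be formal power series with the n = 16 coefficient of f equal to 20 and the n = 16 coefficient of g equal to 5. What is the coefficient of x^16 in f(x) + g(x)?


Addition of formal power series is termwise.
The coefficient of x^16 in f + g = 20 + 5
= 25

25


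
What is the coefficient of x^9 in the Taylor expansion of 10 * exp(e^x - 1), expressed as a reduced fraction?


exp(e^x - 1) = sum_{k>=0} Bell_k x^k / k!, where Bell_k is the k-th Bell number.
So the coefficient of x^9 is 10 * Bell_9 / 9!.
Computing: Bell_9 = 21147 and 9! = 362880, giving
10 * 21147/362880 = 1007/1728.

1007/1728


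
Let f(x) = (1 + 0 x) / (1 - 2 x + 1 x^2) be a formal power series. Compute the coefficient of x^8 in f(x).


Write f(x) = sum_{k>=0} a_k x^k. Multiplying both sides by 1 - 2 x + 1 x^2 gives
(1 - 2 x + 1 x^2) sum_{k>=0} a_k x^k = 1 + 0 x.
Matching coefficients:
 x^0: a_0 = 1
 x^1: a_1 - 2 a_0 = 0  =>  a_1 = 2*1 + 0 = 2
 x^k (k >= 2): a_k = 2 a_{k-1} - 1 a_{k-2}.
Iterating: a_2 = 3, a_3 = 4, a_4 = 5, a_5 = 6, a_6 = 7, a_7 = 8, a_8 = 9.
So the coefficient of x^8 is 9.

9


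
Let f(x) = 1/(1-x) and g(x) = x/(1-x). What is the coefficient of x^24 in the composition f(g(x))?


First simplify the composition: f(g(x)) = 1/(1 - x/(1-x)) = (1-x)/((1-x) - x) = (1-x)/(1-2x).
Now extract the coefficient. Write (1-x)/(1-2x) = 1/(1-2x) - x/(1-2x).
The coefficient of x^n in 1/(1-2x) is 2^n, and in x/(1-2x) is 2^(n-1) (for n >= 1).
So the coefficient of x^24 is 2^24 - 2^23 = 16777216 - 8388608 = 8388608.

8388608
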